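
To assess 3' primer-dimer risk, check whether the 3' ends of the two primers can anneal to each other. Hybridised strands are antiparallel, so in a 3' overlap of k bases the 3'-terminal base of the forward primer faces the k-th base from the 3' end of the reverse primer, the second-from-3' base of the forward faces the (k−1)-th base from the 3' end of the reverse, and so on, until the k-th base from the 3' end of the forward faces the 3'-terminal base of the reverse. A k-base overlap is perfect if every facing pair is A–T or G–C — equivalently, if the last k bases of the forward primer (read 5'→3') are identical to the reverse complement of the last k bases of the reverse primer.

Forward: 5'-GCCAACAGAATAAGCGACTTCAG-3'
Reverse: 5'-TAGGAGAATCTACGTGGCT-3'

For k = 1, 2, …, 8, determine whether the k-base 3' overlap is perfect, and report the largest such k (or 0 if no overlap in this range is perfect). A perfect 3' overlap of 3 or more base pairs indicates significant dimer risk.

Last 8 bases (5'→3') — forward …GACTTCAG, reverse …ACGTGGCT.
Reverse complement of the reverse primer's last 8 bases: AGCCACGT; its first k bases are the reverse complement of the reverse primer's last k bases, so a perfect k-base overlap needs the forward primer's last k bases to equal them.
Comparing (forward last k vs required): k=1: G vs A ✗; k=2: AG vs AG ✓; k=3: CAG vs AGC ✗; k=4: TCAG vs AGCC ✗; k=5: TTCAG vs AGCCA ✗; k=6: CTTCAG vs AGCCAC ✗; k=7: ACTTCAG vs AGCCACG ✗; k=8: GACTTCAG vs AGCCACGT ✗.
Only k = 2 is perfect, so the longest perfect 3' overlap is 2.

Longest perfect overlap: 2 complementary base pairs; below the dimer-risk threshold (threshold 3).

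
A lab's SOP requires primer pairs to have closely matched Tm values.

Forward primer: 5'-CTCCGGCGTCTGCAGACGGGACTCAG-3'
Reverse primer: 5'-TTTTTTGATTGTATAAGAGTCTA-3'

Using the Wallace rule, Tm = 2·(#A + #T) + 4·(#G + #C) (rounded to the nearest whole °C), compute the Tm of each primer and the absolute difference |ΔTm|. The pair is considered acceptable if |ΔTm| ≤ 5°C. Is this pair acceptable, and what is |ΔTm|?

|ΔTm| = 32°C; the pair is not acceptable.

Forward: A=4 T=4 G=9 C=9 → Tm = 2·8 + 4·18 = 88°C.
Reverse: A=6 T=12 G=4 C=1 → Tm = 2·18 + 4·5 = 56°C.
|ΔTm| = |88 − 56| = 32°C, > 5°C.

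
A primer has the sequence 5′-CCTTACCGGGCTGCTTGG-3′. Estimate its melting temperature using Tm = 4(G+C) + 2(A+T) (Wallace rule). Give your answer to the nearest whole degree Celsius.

60°C

Base counts: A=1, T=5, G=6, C=6 (length 18).
Tm = 2·(1+5) + 4·(6+6) = 2·6 + 4·12 = 12 + 48 = 60°C.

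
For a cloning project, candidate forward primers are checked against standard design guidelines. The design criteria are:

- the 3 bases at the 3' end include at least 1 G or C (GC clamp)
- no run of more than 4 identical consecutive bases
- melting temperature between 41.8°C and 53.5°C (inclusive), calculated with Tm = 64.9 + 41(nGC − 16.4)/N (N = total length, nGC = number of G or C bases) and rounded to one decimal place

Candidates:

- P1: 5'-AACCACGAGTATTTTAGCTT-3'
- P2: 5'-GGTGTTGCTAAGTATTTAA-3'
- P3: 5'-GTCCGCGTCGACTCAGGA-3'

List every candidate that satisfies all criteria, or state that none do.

P1 (20 nt, A=6 T=7 G=3 C=4): 3' end CTT has 1 G/C ✓; longest run = 4 ✓; Tm = 64.9 + 41·(7 − 16.4)/20 = 45.6°C ✓ — passes.
P2 (19 nt, A=5 T=8 G=5 C=1): 3' end TAA has 0 G/C, need ≥1 ✗; longest run = 3 ✓; Tm = 64.9 + 41·(6 − 16.4)/19 = 42.5°C ✓ — fails.
P3 (18 nt, A=3 T=3 G=6 C=6): 3' end GGA has 2 G/C ✓; longest run = 2 ✓; Tm = 64.9 + 41·(12 − 16.4)/18 = 54.9°C, outside 41.8–53.5°C ✗ — fails.

P1 only.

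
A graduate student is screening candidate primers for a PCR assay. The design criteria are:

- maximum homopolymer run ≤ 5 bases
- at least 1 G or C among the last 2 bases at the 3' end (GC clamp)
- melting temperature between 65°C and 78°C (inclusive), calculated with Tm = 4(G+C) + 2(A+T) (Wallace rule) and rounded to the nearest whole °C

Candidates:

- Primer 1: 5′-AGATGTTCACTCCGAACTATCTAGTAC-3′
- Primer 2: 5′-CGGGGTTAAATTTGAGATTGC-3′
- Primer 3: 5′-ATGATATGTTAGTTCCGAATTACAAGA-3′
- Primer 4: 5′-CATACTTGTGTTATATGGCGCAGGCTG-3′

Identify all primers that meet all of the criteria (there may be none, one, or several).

Primer 1 (27 nt, A=8 T=8 G=4 C=7): longest run = 2 ✓; 3' end AC has 1 G/C ✓; Tm = 2·16 + 4·11 = 76°C ✓ — passes.
Primer 2 (21 nt, A=5 T=7 G=7 C=2): longest run = 4 ✓; 3' end GC has 2 G/C ✓; Tm = 2·12 + 4·9 = 60°C, outside 65–78°C ✗ — fails.
Primer 3 (27 nt, A=10 T=9 G=5 C=3): longest run = 2 ✓; 3' end GA has 1 G/C ✓; Tm = 2·19 + 4·8 = 70°C ✓ — passes.
Primer 4 (27 nt, A=5 T=9 G=8 C=5): longest run = 2 ✓; 3' end TG has 1 G/C ✓; Tm = 2·14 + 4·13 = 80°C, outside 65–78°C ✗ — fails.

Primer 1 and Primer 3.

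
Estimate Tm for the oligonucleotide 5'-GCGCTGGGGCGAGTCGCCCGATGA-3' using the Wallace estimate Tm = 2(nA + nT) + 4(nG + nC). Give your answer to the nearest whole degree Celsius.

Base counts: A=3, T=3, G=11, C=7 (length 24).
Tm = 2·(3+3) + 4·(11+7) = 2·6 + 4·18 = 12 + 72 = 84°C.

84°C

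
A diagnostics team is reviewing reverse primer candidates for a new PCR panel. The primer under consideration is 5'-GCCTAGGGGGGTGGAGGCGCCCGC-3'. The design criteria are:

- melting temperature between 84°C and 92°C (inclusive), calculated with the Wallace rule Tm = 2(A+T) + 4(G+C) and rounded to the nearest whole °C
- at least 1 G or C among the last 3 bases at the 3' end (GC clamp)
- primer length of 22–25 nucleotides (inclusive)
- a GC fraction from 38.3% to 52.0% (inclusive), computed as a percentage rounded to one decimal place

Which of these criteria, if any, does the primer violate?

Base counts: A=2, T=2, G=13, C=7 (length 24).
Tm: Tm = 2·4 + 4·20 = 88°C ✓
GC clamp: 3' end CGC has 3 G/C ✓
length: length 24 ✓
GC content: GC 20/24 = 83.3%, outside 38.3–52.0% ✗

Fails: GC content.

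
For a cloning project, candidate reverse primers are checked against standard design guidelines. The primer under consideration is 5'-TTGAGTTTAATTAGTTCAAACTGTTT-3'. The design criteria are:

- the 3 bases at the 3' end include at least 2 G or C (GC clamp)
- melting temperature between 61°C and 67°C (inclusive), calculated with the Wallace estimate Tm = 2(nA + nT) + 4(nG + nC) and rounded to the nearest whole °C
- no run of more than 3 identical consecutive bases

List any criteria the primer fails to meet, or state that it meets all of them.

Fails: GC clamp.

Base counts: A=7, T=13, G=4, C=2 (length 26).
GC clamp: 3' end TTT has 0 G/C, need ≥2 ✗
Tm: Tm = 2·20 + 4·6 = 64°C ✓
homopolymer run: longest run = 3 ✓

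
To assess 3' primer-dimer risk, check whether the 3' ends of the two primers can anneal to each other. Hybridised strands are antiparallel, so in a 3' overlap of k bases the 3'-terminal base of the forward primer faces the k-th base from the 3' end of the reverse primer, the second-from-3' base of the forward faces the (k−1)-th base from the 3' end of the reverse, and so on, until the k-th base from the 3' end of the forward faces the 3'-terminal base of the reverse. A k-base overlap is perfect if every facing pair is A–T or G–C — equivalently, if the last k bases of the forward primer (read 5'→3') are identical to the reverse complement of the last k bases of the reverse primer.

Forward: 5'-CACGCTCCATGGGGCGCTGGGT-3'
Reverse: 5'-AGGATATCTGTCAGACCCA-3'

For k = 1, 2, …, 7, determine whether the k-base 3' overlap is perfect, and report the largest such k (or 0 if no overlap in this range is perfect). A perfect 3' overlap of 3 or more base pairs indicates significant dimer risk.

Last 7 bases (5'→3') — forward …GCTGGGT, reverse …AGACCCA.
Reverse complement of the reverse primer's last 7 bases: TGGGTCT; its first k bases are the reverse complement of the reverse primer's last k bases, so a perfect k-base overlap needs the forward primer's last k bases to equal them.
Comparing (forward last k vs required): k=1: T vs T ✓; k=2: GT vs TG ✗; k=3: GGT vs TGG ✗; k=4: GGGT vs TGGG ✗; k=5: TGGGT vs TGGGT ✓; k=6: CTGGGT vs TGGGTC ✗; k=7: GCTGGGT vs TGGGTCT ✗.
Perfect overlaps at k = 1, 5; the largest is 5.

Longest perfect overlap: 5 complementary base pairs; significant dimer risk (threshold 3).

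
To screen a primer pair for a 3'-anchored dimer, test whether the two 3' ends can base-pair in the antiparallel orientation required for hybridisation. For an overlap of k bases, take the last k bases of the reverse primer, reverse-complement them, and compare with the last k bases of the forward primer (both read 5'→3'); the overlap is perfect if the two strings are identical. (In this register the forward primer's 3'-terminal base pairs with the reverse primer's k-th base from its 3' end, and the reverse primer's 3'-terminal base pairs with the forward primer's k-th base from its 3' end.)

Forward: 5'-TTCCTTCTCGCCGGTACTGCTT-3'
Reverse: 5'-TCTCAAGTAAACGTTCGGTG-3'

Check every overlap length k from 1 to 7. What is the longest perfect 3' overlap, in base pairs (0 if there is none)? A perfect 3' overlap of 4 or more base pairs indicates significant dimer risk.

Longest perfect overlap: 0 complementary base pairs; below the dimer-risk threshold (threshold 4).

Last 7 bases (5'→3') — forward …ACTGCTT, reverse …TTCGGTG.
Reverse complement of the reverse primer's last 7 bases: CACCGAA; its first k bases are the reverse complement of the reverse primer's last k bases, so a perfect k-base overlap needs the forward primer's last k bases to equal them.
Comparing (forward last k vs required): k=1: T vs C ✗; k=2: TT vs CA ✗; k=3: CTT vs CAC ✗; k=4: GCTT vs CACC ✗; k=5: TGCTT vs CACCG ✗; k=6: CTGCTT vs CACCGA ✗; k=7: ACTGCTT vs CACCGAA ✗.
No overlap length from 1 to 7 is perfect, so the longest perfect 3' overlap is 0.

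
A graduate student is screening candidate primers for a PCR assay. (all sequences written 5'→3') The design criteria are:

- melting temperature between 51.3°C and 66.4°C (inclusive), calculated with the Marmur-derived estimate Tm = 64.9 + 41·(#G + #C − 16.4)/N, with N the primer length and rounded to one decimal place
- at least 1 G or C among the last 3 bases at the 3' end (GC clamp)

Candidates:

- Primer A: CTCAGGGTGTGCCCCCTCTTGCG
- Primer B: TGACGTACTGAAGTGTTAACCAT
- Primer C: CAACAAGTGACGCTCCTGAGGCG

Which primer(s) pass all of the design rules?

Primer A, Primer B and Primer C.

Primer A (23 nt, A=1 T=6 G=7 C=9): Tm = 64.9 + 41·(16 − 16.4)/23 = 64.2°C ✓; 3' end GCG has 3 G/C ✓ — passes.
Primer B (23 nt, A=7 T=7 G=5 C=4): Tm = 64.9 + 41·(9 − 16.4)/23 = 51.7°C ✓; 3' end CAT has 1 G/C ✓ — passes.
Primer C (23 nt, A=6 T=3 G=7 C=7): Tm = 64.9 + 41·(14 − 16.4)/23 = 60.6°C ✓; 3' end GCG has 3 G/C ✓ — passes.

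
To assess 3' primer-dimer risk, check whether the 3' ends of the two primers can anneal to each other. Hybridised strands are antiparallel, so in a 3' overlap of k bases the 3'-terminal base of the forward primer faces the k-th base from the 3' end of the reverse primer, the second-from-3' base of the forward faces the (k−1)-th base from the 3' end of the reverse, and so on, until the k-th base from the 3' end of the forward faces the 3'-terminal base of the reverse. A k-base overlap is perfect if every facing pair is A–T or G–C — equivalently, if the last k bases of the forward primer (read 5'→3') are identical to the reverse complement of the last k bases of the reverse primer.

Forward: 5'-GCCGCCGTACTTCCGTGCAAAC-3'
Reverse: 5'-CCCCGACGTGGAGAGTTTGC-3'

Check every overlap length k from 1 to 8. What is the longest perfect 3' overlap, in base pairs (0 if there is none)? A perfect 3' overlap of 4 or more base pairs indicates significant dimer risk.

Last 8 bases (5'→3') — forward …GTGCAAAC, reverse …GAGTTTGC.
Reverse complement of the reverse primer's last 8 bases: GCAAACTC; its first k bases are the reverse complement of the reverse primer's last k bases, so a perfect k-base overlap needs the forward primer's last k bases to equal them.
Comparing (forward last k vs required): k=1: C vs G ✗; k=2: AC vs GC ✗; k=3: AAC vs GCA ✗; k=4: AAAC vs GCAA ✗; k=5: CAAAC vs GCAAA ✗; k=6: GCAAAC vs GCAAAC ✓; k=7: TGCAAAC vs GCAAACT ✗; k=8: GTGCAAAC vs GCAAACTC ✗.
Only k = 6 is perfect, so the longest perfect 3' overlap is 6.

Longest perfect overlap: 6 complementary base pairs; significant dimer risk (threshold 4).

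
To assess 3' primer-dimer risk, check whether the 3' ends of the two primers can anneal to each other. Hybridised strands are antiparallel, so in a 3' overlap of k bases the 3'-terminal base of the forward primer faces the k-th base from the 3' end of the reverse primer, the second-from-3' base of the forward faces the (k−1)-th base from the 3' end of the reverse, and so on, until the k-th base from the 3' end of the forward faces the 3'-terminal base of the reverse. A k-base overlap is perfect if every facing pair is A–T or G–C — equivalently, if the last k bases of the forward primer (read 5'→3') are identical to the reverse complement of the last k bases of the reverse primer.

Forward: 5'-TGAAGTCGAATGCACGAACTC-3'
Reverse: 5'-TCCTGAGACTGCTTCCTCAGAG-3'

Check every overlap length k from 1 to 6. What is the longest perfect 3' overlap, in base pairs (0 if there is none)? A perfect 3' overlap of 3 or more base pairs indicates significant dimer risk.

Last 6 bases (5'→3') — forward …GAACTC, reverse …TCAGAG.
Reverse complement of the reverse primer's last 6 bases: CTCTGA; its first k bases are the reverse complement of the reverse primer's last k bases, so a perfect k-base overlap needs the forward primer's last k bases to equal them.
Comparing (forward last k vs required): k=1: C vs C ✓; k=2: TC vs CT ✗; k=3: CTC vs CTC ✓; k=4: ACTC vs CTCT ✗; k=5: AACTC vs CTCTG ✗; k=6: GAACTC vs CTCTGA ✗.
Perfect overlaps at k = 1, 3; the largest is 3.

Longest perfect overlap: 3 complementary base pairs; significant dimer risk (threshold 3).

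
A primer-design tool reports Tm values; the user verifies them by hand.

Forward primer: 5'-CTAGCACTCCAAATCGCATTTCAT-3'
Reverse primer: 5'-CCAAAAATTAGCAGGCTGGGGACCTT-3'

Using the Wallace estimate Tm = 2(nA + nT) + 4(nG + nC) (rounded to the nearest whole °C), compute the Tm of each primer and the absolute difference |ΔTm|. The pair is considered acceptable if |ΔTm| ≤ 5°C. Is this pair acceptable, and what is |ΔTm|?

Forward: A=7 T=7 G=2 C=8 → Tm = 2·14 + 4·10 = 68°C.
Reverse: A=8 T=5 G=7 C=6 → Tm = 2·13 + 4·13 = 78°C.
|ΔTm| = |68 − 78| = 10°C, > 5°C.

|ΔTm| = 10°C; the pair is not acceptable.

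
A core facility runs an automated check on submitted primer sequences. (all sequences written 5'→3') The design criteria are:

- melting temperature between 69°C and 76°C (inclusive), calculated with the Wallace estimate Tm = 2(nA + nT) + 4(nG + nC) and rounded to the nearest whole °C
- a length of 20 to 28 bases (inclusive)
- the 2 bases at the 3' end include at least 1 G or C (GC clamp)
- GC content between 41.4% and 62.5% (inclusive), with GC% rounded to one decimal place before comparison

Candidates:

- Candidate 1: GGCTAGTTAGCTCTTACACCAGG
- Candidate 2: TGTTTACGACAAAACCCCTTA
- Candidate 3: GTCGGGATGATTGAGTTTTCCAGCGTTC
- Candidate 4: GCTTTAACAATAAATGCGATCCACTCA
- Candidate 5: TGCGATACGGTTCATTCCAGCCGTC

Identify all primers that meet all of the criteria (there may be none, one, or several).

Candidate 1 (23 nt, A=5 T=6 G=6 C=6): Tm = 2·11 + 4·12 = 70°C ✓; length 23 ✓; 3' end GG has 2 G/C ✓; GC 12/23 = 52.2% ✓ — passes.
Candidate 2 (21 nt, A=7 T=6 G=2 C=6): Tm = 2·13 + 4·8 = 58°C, outside 69–76°C ✗; length 21 ✓; 3' end TA has 0 G/C, need ≥1 ✗; GC 8/21 = 38.1%, outside 41.4–62.5% ✗ — fails.
Candidate 3 (28 nt, A=4 T=10 G=9 C=5): Tm = 2·14 + 4·14 = 84°C, outside 69–76°C ✗; length 28 ✓; 3' end TC has 1 G/C ✓; GC 14/28 = 50.0% ✓ — fails.
Candidate 4 (27 nt, A=10 T=7 G=3 C=7): Tm = 2·17 + 4·10 = 74°C ✓; length 27 ✓; 3' end CA has 1 G/C ✓; GC 10/27 = 37.0%, outside 41.4–62.5% ✗ — fails.
Candidate 5 (25 nt, A=4 T=7 G=6 C=8): Tm = 2·11 + 4·14 = 78°C, outside 69–76°C ✗; length 25 ✓; 3' end TC has 1 G/C ✓; GC 14/25 = 56.0% ✓ — fails.

Candidate 1 only.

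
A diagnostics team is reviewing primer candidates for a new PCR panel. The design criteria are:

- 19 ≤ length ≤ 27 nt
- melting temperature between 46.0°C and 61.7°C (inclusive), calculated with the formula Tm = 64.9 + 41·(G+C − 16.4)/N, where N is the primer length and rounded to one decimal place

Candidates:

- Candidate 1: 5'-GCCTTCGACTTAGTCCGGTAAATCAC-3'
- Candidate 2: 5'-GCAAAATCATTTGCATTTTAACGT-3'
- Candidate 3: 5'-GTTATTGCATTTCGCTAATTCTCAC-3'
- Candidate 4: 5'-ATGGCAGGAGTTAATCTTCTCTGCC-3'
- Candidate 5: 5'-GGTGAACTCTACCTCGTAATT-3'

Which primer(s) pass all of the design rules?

Candidate 1 (26 nt, A=6 T=7 G=5 C=8): length 26 ✓; Tm = 64.9 + 41·(13 − 16.4)/26 = 59.5°C ✓ — passes.
Candidate 2 (24 nt, A=8 T=9 G=3 C=4): length 24 ✓; Tm = 64.9 + 41·(7 − 16.4)/24 = 48.8°C ✓ — passes.
Candidate 3 (25 nt, A=5 T=11 G=3 C=6): length 25 ✓; Tm = 64.9 + 41·(9 − 16.4)/25 = 52.8°C ✓ — passes.
Candidate 4 (25 nt, A=5 T=8 G=6 C=6): length 25 ✓; Tm = 64.9 + 41·(12 − 16.4)/25 = 57.7°C ✓ — passes.
Candidate 5 (21 nt, A=5 T=7 G=4 C=5): length 21 ✓; Tm = 64.9 + 41·(9 − 16.4)/21 = 50.5°C ✓ — passes.

Candidate 1, Candidate 2, Candidate 3, Candidate 4 and Candidate 5.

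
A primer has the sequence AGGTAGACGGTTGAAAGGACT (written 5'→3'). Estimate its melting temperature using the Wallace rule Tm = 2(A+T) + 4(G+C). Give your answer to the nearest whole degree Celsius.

62°C

Base counts: A=7, T=4, G=8, C=2 (length 21).
Tm = 2·(7+4) + 4·(8+2) = 2·11 + 4·10 = 22 + 40 = 62°C.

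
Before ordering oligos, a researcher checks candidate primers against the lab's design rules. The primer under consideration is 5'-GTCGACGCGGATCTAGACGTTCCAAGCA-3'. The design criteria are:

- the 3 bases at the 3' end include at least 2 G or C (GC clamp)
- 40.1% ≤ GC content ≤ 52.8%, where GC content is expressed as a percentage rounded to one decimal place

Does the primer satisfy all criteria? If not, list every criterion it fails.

Base counts: A=7, T=5, G=8, C=8 (length 28).
GC clamp: 3' end GCA has 2 G/C ✓
GC content: GC 16/28 = 57.1%, outside 40.1–52.8% ✗

Fails: GC content.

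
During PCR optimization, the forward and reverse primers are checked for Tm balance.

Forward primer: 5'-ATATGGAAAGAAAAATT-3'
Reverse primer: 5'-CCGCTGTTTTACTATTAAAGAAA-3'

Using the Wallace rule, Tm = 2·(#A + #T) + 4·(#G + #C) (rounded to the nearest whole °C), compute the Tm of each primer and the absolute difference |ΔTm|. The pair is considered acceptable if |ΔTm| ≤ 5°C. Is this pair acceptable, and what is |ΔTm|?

|ΔTm| = 20°C; the pair is not acceptable.

Forward: A=10 T=4 G=3 C=0 → Tm = 2·14 + 4·3 = 40°C.
Reverse: A=8 T=8 G=3 C=4 → Tm = 2·16 + 4·7 = 60°C.
|ΔTm| = |40 − 60| = 20°C, > 5°C.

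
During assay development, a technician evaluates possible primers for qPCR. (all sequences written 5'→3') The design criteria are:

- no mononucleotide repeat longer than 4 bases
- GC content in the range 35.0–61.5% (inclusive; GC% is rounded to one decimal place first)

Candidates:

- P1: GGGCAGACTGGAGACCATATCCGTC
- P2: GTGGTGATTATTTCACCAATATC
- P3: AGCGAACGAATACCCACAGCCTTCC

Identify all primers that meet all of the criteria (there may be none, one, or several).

P1 and P3.

P1 (25 nt, A=6 T=4 G=8 C=7): longest run = 3 ✓; GC 15/25 = 60.0% ✓ — passes.
P2 (23 nt, A=6 T=9 G=4 C=4): longest run = 3 ✓; GC 8/23 = 34.8%, outside 35.0–61.5% ✗ — fails.
P3 (25 nt, A=8 T=3 G=4 C=10): longest run = 3 ✓; GC 14/25 = 56.0% ✓ — passes.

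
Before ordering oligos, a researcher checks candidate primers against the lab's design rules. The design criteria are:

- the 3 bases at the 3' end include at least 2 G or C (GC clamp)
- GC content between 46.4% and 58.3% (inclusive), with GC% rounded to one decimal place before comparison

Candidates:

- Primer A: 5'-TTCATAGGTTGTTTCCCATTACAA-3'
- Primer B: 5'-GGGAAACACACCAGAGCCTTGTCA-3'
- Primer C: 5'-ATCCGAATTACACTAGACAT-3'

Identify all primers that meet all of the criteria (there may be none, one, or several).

Primer A (24 nt, A=6 T=10 G=3 C=5): 3' end CAA has 1 G/C, need ≥2 ✗; GC 8/24 = 33.3%, outside 46.4–58.3% ✗ — fails.
Primer B (24 nt, A=8 T=3 G=6 C=7): 3' end TCA has 1 G/C, need ≥2 ✗; GC 13/24 = 54.2% ✓ — fails.
Primer C (20 nt, A=8 T=5 G=2 C=5): 3' end CAT has 1 G/C, need ≥2 ✗; GC 7/20 = 35.0%, outside 46.4–58.3% ✗ — fails.

None of the candidates satisfy all criteria.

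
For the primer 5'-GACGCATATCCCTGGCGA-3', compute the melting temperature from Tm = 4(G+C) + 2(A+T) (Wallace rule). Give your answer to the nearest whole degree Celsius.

Base counts: A=4, T=3, G=5, C=6 (length 18).
Tm = 2·(4+3) + 4·(5+6) = 2·7 + 4·11 = 14 + 44 = 58°C.

58°C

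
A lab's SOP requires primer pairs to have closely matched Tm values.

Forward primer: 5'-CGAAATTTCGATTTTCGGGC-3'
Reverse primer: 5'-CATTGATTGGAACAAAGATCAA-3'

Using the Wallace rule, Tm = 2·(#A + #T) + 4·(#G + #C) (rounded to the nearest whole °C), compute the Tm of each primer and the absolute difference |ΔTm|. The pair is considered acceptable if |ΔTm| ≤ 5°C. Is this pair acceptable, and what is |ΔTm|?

|ΔTm| = 0°C; the pair is acceptable.

Forward: A=4 T=7 G=5 C=4 → Tm = 2·11 + 4·9 = 58°C.
Reverse: A=10 T=5 G=4 C=3 → Tm = 2·15 + 4·7 = 58°C.
|ΔTm| = |58 − 58| = 0°C, ≤ 5°C.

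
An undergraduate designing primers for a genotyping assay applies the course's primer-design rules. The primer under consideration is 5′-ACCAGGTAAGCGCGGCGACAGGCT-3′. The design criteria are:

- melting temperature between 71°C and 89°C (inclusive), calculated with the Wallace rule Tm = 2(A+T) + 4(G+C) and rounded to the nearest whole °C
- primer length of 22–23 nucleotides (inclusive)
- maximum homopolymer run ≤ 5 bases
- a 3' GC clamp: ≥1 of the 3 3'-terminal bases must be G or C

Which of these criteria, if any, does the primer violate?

Base counts: A=6, T=2, G=9, C=7 (length 24).
Tm: Tm = 2·8 + 4·16 = 80°C ✓
length: length 24, outside 22–23 ✗
homopolymer run: longest run = 2 ✓
GC clamp: 3' end GCT has 2 G/C ✓

Fails: length.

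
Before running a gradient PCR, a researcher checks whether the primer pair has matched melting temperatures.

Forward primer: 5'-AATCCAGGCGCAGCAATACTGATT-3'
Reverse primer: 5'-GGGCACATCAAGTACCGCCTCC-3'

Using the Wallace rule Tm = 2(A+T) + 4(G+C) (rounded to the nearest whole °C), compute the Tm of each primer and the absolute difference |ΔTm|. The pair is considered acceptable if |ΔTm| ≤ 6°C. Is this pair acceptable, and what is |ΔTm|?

|ΔTm| = 2°C; the pair is acceptable.

Forward: A=8 T=5 G=5 C=6 → Tm = 2·13 + 4·11 = 70°C.
Reverse: A=5 T=3 G=5 C=9 → Tm = 2·8 + 4·14 = 72°C.
|ΔTm| = |70 − 72| = 2°C, ≤ 6°C.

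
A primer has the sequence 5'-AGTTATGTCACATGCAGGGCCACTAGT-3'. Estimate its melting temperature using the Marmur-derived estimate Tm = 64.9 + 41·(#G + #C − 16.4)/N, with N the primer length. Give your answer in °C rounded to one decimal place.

Base counts: A=7, T=7, G=7, C=6; G+C = 13, N = 27.
Tm = 64.9 + 41·(13 − 16.4)/27 = 64.9 + -139.40/27 = 59.7°C.

59.7°C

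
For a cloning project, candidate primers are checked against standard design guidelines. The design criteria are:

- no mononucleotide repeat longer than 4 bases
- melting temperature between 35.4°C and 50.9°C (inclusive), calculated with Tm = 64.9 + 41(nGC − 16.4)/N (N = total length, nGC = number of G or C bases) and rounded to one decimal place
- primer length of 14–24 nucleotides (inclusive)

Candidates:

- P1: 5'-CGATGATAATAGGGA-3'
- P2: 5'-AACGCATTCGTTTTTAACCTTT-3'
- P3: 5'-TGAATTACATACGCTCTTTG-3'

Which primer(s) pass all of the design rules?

P1 and P3.

P1 (15 nt, A=6 T=3 G=5 C=1): longest run = 3 ✓; Tm = 64.9 + 41·(6 − 16.4)/15 = 36.5°C ✓; length 15 ✓ — passes.
P2 (22 nt, A=5 T=10 G=2 C=5): longest run = 5, exceeds 4 ✗; Tm = 64.9 + 41·(7 − 16.4)/22 = 47.4°C ✓; length 22 ✓ — fails.
P3 (20 nt, A=5 T=8 G=3 C=4): longest run = 3 ✓; Tm = 64.9 + 41·(7 − 16.4)/20 = 45.6°C ✓; length 20 ✓ — passes.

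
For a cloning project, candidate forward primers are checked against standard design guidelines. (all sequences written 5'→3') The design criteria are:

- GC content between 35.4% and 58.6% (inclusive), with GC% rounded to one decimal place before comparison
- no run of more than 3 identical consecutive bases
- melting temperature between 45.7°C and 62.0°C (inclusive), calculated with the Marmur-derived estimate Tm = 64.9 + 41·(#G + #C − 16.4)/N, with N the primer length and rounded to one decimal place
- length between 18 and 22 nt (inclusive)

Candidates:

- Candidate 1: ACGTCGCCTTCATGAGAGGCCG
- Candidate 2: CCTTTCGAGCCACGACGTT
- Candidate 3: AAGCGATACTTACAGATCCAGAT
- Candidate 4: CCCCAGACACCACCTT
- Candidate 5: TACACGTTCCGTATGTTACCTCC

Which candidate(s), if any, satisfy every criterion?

Candidate 1 (22 nt, A=4 T=4 G=7 C=7): GC 14/22 = 63.6%, outside 35.4–58.6% ✗; longest run = 2 ✓; Tm = 64.9 + 41·(14 − 16.4)/22 = 60.4°C ✓; length 22 ✓ — fails.
Candidate 2 (19 nt, A=3 T=5 G=4 C=7): GC 11/19 = 57.9% ✓; longest run = 3 ✓; Tm = 64.9 + 41·(11 − 16.4)/19 = 53.2°C ✓; length 19 ✓ — passes.
Candidate 3 (23 nt, A=9 T=5 G=4 C=5): GC 9/23 = 39.1% ✓; longest run = 2 ✓; Tm = 64.9 + 41·(9 − 16.4)/23 = 51.7°C ✓; length 23, outside 18–22 ✗ — fails.
Candidate 4 (16 nt, A=4 T=2 G=1 C=9): GC 10/16 = 62.5%, outside 35.4–58.6% ✗; longest run = 4, exceeds 3 ✗; Tm = 64.9 + 41·(10 − 16.4)/16 = 48.5°C ✓; length 16, outside 18–22 ✗ — fails.
Candidate 5 (23 nt, A=4 T=8 G=3 C=8): GC 11/23 = 47.8% ✓; longest run = 2 ✓; Tm = 64.9 + 41·(11 − 16.4)/23 = 55.3°C ✓; length 23, outside 18–22 ✗ — fails.

Candidate 2 only.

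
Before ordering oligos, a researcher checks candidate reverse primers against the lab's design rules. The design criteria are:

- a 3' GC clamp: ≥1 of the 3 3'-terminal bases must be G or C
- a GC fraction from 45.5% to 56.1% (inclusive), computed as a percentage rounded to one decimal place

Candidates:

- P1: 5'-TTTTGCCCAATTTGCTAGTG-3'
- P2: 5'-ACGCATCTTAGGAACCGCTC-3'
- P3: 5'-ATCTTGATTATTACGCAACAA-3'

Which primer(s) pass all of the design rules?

P2 only.

P1 (20 nt, A=3 T=9 G=4 C=4): 3' end GTG has 2 G/C ✓; GC 8/20 = 40.0%, outside 45.5–56.1% ✗ — fails.
P2 (20 nt, A=5 T=4 G=4 C=7): 3' end CTC has 2 G/C ✓; GC 11/20 = 55.0% ✓ — passes.
P3 (21 nt, A=8 T=7 G=2 C=4): 3' end CAA has 1 G/C ✓; GC 6/21 = 28.6%, outside 45.5–56.1% ✗ — fails.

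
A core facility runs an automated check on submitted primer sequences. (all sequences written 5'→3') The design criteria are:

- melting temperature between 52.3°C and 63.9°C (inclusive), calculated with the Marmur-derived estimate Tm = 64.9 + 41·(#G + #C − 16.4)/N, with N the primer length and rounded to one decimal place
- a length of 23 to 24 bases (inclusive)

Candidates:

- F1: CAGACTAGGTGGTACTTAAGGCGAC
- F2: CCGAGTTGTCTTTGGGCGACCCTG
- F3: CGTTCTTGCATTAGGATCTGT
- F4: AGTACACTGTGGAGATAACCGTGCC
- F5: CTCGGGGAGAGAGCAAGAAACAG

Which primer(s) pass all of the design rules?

F2 and F5.

F1 (25 nt, A=7 T=5 G=8 C=5): Tm = 64.9 + 41·(13 − 16.4)/25 = 59.3°C ✓; length 25, outside 23–24 ✗ — fails.
F2 (24 nt, A=2 T=7 G=8 C=7): Tm = 64.9 + 41·(15 − 16.4)/24 = 62.5°C ✓; length 24 ✓ — passes.
F3 (21 nt, A=3 T=9 G=5 C=4): Tm = 64.9 + 41·(9 − 16.4)/21 = 50.5°C, outside 52.3–63.9°C ✗; length 21, outside 23–24 ✗ — fails.
F4 (25 nt, A=7 T=5 G=7 C=6): Tm = 64.9 + 41·(13 − 16.4)/25 = 59.3°C ✓; length 25, outside 23–24 ✗ — fails.
F5 (23 nt, A=9 T=1 G=9 C=4): Tm = 64.9 + 41·(13 − 16.4)/23 = 58.8°C ✓; length 23 ✓ — passes.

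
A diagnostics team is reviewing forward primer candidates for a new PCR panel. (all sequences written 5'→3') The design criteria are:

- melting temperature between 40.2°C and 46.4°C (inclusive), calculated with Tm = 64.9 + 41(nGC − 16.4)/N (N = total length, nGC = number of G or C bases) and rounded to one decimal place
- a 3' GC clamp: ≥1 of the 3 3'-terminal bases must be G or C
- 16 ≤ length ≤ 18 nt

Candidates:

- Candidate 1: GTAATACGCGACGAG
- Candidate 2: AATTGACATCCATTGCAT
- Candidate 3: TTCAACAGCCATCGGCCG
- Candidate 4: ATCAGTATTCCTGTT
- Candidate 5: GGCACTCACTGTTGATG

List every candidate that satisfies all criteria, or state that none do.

Candidate 1 (15 nt, A=5 T=2 G=5 C=3): Tm = 64.9 + 41·(8 − 16.4)/15 = 41.9°C ✓; 3' end GAG has 2 G/C ✓; length 15, outside 16–18 ✗ — fails.
Candidate 2 (18 nt, A=6 T=6 G=2 C=4): Tm = 64.9 + 41·(6 − 16.4)/18 = 41.2°C ✓; 3' end CAT has 1 G/C ✓; length 18 ✓ — passes.
Candidate 3 (18 nt, A=4 T=3 G=4 C=7): Tm = 64.9 + 41·(11 − 16.4)/18 = 52.6°C, outside 40.2–46.4°C ✗; 3' end CCG has 3 G/C ✓; length 18 ✓ — fails.
Candidate 4 (15 nt, A=3 T=7 G=2 C=3): Tm = 64.9 + 41·(5 − 16.4)/15 = 33.7°C, outside 40.2–46.4°C ✗; 3' end GTT has 1 G/C ✓; length 15, outside 16–18 ✗ — fails.
Candidate 5 (17 nt, A=3 T=5 G=5 C=4): Tm = 64.9 + 41·(9 − 16.4)/17 = 47.1°C, outside 40.2–46.4°C ✗; 3' end ATG has 1 G/C ✓; length 17 ✓ — fails.

Candidate 2 only.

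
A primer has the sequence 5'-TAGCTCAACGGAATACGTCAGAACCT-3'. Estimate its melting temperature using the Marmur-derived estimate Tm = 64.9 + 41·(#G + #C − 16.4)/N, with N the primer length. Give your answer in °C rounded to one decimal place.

58.0°C

Base counts: A=9, T=5, G=5, C=7; G+C = 12, N = 26.
Tm = 64.9 + 41·(12 − 16.4)/26 = 64.9 + -180.40/26 = 58.0°C.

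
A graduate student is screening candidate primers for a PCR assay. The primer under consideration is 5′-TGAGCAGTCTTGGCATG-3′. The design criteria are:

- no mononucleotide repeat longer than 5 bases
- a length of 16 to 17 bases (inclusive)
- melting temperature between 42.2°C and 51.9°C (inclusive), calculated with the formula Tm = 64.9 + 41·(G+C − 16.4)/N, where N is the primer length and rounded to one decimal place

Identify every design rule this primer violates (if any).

Meets all criteria.

Base counts: A=3, T=5, G=6, C=3 (length 17).
homopolymer run: longest run = 2 ✓
length: length 17 ✓
Tm: Tm = 64.9 + 41·(9 − 16.4)/17 = 47.1°C ✓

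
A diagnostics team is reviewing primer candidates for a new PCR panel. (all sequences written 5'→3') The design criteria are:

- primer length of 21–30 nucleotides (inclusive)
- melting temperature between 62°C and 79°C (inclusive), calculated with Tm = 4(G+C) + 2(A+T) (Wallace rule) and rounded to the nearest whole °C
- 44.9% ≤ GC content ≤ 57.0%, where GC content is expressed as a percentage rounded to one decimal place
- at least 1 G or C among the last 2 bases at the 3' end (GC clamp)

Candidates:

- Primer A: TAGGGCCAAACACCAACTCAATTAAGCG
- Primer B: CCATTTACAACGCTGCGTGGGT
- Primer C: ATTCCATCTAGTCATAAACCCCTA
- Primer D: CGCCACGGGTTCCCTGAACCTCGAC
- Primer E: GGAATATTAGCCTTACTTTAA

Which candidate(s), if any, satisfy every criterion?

Primer B only.

Primer A (28 nt, A=11 T=4 G=5 C=8): length 28 ✓; Tm = 2·15 + 4·13 = 82°C, outside 62–79°C ✗; GC 13/28 = 46.4% ✓; 3' end CG has 2 G/C ✓ — fails.
Primer B (22 nt, A=4 T=6 G=6 C=6): length 22 ✓; Tm = 2·10 + 4·12 = 68°C ✓; GC 12/22 = 54.5% ✓; 3' end GT has 1 G/C ✓ — passes.
Primer C (24 nt, A=8 T=7 G=1 C=8): length 24 ✓; Tm = 2·15 + 4·9 = 66°C ✓; GC 9/24 = 37.5%, outside 44.9–57.0% ✗; 3' end TA has 0 G/C, need ≥1 ✗ — fails.
Primer D (25 nt, A=4 T=4 G=6 C=11): length 25 ✓; Tm = 2·8 + 4·17 = 84°C, outside 62–79°C ✗; GC 17/25 = 68.0%, outside 44.9–57.0% ✗; 3' end AC has 1 G/C ✓ — fails.
Primer E (21 nt, A=7 T=8 G=3 C=3): length 21 ✓; Tm = 2·15 + 4·6 = 54°C, outside 62–79°C ✗; GC 6/21 = 28.6%, outside 44.9–57.0% ✗; 3' end AA has 0 G/C, need ≥1 ✗ — fails.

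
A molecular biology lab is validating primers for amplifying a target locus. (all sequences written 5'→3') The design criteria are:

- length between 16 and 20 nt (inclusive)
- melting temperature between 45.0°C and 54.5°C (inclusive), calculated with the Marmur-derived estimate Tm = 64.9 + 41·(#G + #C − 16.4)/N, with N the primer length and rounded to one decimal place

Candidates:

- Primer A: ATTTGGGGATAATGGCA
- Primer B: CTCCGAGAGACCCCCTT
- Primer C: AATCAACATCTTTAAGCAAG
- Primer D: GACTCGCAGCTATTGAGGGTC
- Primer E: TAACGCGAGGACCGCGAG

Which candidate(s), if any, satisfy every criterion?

Primer B only.

Primer A (17 nt, A=5 T=5 G=6 C=1): length 17 ✓; Tm = 64.9 + 41·(7 − 16.4)/17 = 42.2°C, outside 45.0–54.5°C ✗ — fails.
Primer B (17 nt, A=3 T=3 G=3 C=8): length 17 ✓; Tm = 64.9 + 41·(11 − 16.4)/17 = 51.9°C ✓ — passes.
Primer C (20 nt, A=9 T=5 G=2 C=4): length 20 ✓; Tm = 64.9 + 41·(6 − 16.4)/20 = 43.6°C, outside 45.0–54.5°C ✗ — fails.
Primer D (21 nt, A=4 T=5 G=7 C=5): length 21, outside 16–20 ✗; Tm = 64.9 + 41·(12 − 16.4)/21 = 56.3°C, outside 45.0–54.5°C ✗ — fails.
Primer E (18 nt, A=5 T=1 G=7 C=5): length 18 ✓; Tm = 64.9 + 41·(12 − 16.4)/18 = 54.9°C, outside 45.0–54.5°C ✗ — fails.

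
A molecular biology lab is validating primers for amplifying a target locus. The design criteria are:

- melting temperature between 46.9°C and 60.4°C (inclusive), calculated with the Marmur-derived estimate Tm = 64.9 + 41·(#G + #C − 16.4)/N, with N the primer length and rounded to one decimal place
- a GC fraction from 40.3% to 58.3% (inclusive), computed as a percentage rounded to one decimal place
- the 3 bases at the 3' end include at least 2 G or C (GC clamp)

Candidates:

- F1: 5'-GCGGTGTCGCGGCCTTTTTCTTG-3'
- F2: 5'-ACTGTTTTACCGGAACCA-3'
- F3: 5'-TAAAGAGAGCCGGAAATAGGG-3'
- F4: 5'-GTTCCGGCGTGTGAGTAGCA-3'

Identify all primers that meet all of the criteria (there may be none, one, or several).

F3 only.

F1 (23 nt, A=0 T=9 G=8 C=6): Tm = 64.9 + 41·(14 − 16.4)/23 = 60.6°C, outside 46.9–60.4°C ✗; GC 14/23 = 60.9%, outside 40.3–58.3% ✗; 3' end TTG has 1 G/C, need ≥2 ✗ — fails.
F2 (18 nt, A=5 T=5 G=3 C=5): Tm = 64.9 + 41·(8 − 16.4)/18 = 45.8°C, outside 46.9–60.4°C ✗; GC 8/18 = 44.4% ✓; 3' end CCA has 2 G/C ✓ — fails.
F3 (21 nt, A=9 T=2 G=8 C=2): Tm = 64.9 + 41·(10 − 16.4)/21 = 52.4°C ✓; GC 10/21 = 47.6% ✓; 3' end GGG has 3 G/C ✓ — passes.
F4 (20 nt, A=3 T=5 G=8 C=4): Tm = 64.9 + 41·(12 − 16.4)/20 = 55.9°C ✓; GC 12/20 = 60.0%, outside 40.3–58.3% ✗; 3' end GCA has 2 G/C ✓ — fails.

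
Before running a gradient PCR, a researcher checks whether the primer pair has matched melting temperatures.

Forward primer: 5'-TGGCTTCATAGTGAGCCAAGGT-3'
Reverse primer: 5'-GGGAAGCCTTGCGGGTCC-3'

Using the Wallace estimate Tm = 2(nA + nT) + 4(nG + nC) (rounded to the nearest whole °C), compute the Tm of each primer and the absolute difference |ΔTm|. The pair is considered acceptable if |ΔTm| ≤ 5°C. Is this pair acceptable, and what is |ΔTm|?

Forward: A=5 T=6 G=7 C=4 → Tm = 2·11 + 4·11 = 66°C.
Reverse: A=2 T=3 G=8 C=5 → Tm = 2·5 + 4·13 = 62°C.
|ΔTm| = |66 − 62| = 4°C, ≤ 5°C.

|ΔTm| = 4°C; the pair is acceptable.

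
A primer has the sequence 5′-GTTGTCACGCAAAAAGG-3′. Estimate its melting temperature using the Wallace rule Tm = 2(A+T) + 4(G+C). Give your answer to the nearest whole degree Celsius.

50°C

Base counts: A=6, T=3, G=5, C=3 (length 17).
Tm = 2·(6+3) + 4·(5+3) = 2·9 + 4·8 = 18 + 32 = 50°C.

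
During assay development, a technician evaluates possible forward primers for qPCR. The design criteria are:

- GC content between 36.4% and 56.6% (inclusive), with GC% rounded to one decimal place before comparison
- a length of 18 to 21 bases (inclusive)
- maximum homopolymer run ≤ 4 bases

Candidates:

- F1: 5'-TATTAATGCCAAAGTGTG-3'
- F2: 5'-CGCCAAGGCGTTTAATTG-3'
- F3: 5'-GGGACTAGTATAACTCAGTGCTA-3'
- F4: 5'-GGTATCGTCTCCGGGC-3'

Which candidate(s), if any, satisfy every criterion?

F1 (18 nt, A=6 T=6 G=4 C=2): GC 6/18 = 33.3%, outside 36.4–56.6% ✗; length 18 ✓; longest run = 3 ✓ — fails.
F2 (18 nt, A=4 T=5 G=5 C=4): GC 9/18 = 50.0% ✓; length 18 ✓; longest run = 3 ✓ — passes.
F3 (23 nt, A=7 T=6 G=6 C=4): GC 10/23 = 43.5% ✓; length 23, outside 18–21 ✗; longest run = 3 ✓ — fails.
F4 (16 nt, A=1 T=4 G=6 C=5): GC 11/16 = 68.8%, outside 36.4–56.6% ✗; length 16, outside 18–21 ✗; longest run = 3 ✓ — fails.

F2 only.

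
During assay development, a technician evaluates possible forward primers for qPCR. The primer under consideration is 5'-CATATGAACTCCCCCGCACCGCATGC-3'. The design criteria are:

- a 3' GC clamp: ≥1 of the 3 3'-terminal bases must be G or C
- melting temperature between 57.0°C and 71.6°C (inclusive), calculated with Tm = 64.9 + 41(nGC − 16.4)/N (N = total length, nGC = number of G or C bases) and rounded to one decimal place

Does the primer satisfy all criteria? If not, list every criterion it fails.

Meets all criteria.

Base counts: A=6, T=4, G=4, C=12 (length 26).
GC clamp: 3' end TGC has 2 G/C ✓
Tm: Tm = 64.9 + 41·(16 − 16.4)/26 = 64.3°C ✓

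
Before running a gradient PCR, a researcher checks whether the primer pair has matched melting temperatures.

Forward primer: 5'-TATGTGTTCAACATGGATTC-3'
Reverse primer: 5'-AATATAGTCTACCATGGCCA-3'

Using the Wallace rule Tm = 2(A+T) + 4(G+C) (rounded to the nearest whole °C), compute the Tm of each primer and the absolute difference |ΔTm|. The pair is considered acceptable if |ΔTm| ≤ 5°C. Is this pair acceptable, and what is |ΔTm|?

|ΔTm| = 2°C; the pair is acceptable.

Forward: A=5 T=8 G=4 C=3 → Tm = 2·13 + 4·7 = 54°C.
Reverse: A=7 T=5 G=3 C=5 → Tm = 2·12 + 4·8 = 56°C.
|ΔTm| = |54 − 56| = 2°C, ≤ 5°C.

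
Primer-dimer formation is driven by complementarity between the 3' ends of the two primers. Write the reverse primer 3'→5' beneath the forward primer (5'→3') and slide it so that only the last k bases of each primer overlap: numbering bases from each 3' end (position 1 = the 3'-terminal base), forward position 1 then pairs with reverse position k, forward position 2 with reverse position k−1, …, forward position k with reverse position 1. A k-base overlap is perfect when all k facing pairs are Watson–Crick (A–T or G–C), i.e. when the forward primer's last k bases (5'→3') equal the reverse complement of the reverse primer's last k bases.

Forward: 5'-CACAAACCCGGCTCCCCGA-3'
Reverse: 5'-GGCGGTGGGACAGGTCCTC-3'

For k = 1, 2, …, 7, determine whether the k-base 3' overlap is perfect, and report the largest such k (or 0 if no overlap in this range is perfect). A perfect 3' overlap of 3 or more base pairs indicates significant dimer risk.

Last 7 bases (5'→3') — forward …TCCCCGA, reverse …GGTCCTC.
Reverse complement of the reverse primer's last 7 bases: GAGGACC; its first k bases are the reverse complement of the reverse primer's last k bases, so a perfect k-base overlap needs the forward primer's last k bases to equal them.
Comparing (forward last k vs required): k=1: A vs G ✗; k=2: GA vs GA ✓; k=3: CGA vs GAG ✗; k=4: CCGA vs GAGG ✗; k=5: CCCGA vs GAGGA ✗; k=6: CCCCGA vs GAGGAC ✗; k=7: TCCCCGA vs GAGGACC ✗.
Only k = 2 is perfect, so the longest perfect 3' overlap is 2.

Longest perfect overlap: 2 complementary base pairs; below the dimer-risk threshold (threshold 3).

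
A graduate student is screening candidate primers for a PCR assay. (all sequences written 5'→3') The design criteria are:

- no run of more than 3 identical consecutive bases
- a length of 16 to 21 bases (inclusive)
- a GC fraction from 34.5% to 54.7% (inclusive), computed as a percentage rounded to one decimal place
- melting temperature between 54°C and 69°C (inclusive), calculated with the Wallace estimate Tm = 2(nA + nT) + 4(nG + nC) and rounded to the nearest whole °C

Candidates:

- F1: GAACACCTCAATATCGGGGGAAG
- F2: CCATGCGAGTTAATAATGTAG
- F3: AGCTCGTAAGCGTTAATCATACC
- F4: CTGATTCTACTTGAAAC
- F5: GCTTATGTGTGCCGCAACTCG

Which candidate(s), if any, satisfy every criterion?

F2 only.

F1 (23 nt, A=8 T=3 G=7 C=5): longest run = 5, exceeds 3 ✗; length 23, outside 16–21 ✗; GC 12/23 = 52.2% ✓; Tm = 2·11 + 4·12 = 70°C, outside 54–69°C ✗ — fails.
F2 (21 nt, A=7 T=6 G=5 C=3): longest run = 2 ✓; length 21 ✓; GC 8/21 = 38.1% ✓; Tm = 2·13 + 4·8 = 58°C ✓ — passes.
F3 (23 nt, A=7 T=6 G=4 C=6): longest run = 2 ✓; length 23, outside 16–21 ✗; GC 10/23 = 43.5% ✓; Tm = 2·13 + 4·10 = 66°C ✓ — fails.
F4 (17 nt, A=5 T=6 G=2 C=4): longest run = 3 ✓; length 17 ✓; GC 6/17 = 35.3% ✓; Tm = 2·11 + 4·6 = 46°C, outside 54–69°C ✗ — fails.
F5 (21 nt, A=3 T=6 G=6 C=6): longest run = 2 ✓; length 21 ✓; GC 12/21 = 57.1%, outside 34.5–54.7% ✗; Tm = 2·9 + 4·12 = 66°C ✓ — fails.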